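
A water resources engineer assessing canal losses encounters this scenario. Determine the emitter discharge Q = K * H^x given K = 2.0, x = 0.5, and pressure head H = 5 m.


Q = K * H^x
  = 2.0 * 5^0.5
  = 2.0 * 2.2361
  = 4.47 L/h


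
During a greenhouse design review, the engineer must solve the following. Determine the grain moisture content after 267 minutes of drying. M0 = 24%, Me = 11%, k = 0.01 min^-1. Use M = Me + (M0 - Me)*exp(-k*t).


M = Me + (M0 - Me) * e^(-k*t)
  = 11 + (24 - 11) * e^(-0.01*267)
  = 11 + 13 * e^(-2.670)
  = 11 + 13 * 0.06925
  = 11 + 0.9003
  = 11.90%


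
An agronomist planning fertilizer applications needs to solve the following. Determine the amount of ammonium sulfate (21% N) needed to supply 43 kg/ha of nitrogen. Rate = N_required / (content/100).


Rate = N_required / (N_content / 100)
     = 43 / (21 / 100)
     = 43 / 0.21
     = 204.76 kg/ha


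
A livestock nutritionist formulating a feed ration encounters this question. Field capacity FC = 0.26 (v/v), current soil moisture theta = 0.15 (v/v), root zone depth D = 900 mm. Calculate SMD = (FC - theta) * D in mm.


SMD = (FC - theta) * D
    = (0.26 - 0.15) * 900
    = 0.110 * 900
    = 99 mm


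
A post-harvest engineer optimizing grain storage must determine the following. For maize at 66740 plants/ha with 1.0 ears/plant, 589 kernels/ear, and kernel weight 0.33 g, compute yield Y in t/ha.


Y = density * ears * kernels * kw
  = 66740 * 1.0 * 589 * 0.33 g/ha
  = 12972253.80 g/ha
  = 12972.25 kg/ha = 12.97 t/ha


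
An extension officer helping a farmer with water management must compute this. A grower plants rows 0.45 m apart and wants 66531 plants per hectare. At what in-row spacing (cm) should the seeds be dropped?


spacing = 10000 / (row_sp * density)
        = 10000 / (0.45 * 66531)
        = 10000 / 29938.95
        = 0.33401 m = 33.40 cm


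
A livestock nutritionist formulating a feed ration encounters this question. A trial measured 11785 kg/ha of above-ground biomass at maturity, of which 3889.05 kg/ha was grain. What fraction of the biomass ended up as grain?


HI = grain_yield / biomass
   = 3889.05 / 11785
   = 0.33


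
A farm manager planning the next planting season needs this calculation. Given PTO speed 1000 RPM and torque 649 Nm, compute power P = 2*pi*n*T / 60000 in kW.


P = 2*pi*n*T / 60000
  = 2*pi * 1000 * 649 / 60000
  = 4077787.26 / 60000
  = 67.96 kW


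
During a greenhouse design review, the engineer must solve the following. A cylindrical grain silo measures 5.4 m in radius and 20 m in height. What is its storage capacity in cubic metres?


V = pi * r^2 * h
  = pi * 5.4^2 * 20
  = pi * 29.16 * 20
  = 1832.18 m^3


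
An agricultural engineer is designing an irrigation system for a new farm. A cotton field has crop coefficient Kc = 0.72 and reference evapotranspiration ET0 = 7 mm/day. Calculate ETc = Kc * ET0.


ETc = Kc * ET0
    = 0.72 * 7
    = 5.04 mm/day


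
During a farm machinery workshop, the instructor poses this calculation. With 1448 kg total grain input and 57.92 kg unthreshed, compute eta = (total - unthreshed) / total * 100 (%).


eta = (total - unthreshed) / total * 100
    = (1448 - 57.92) / 1448 * 100
    = 1390.08 / 1448 * 100
    = 96%


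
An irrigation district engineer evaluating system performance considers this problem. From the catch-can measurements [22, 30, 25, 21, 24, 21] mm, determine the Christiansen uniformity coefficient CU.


xbar = 143 / 6 = 23.833
sum|xi - xbar| = 15
CU = 100 * (1 - 15 / (6 * 23.833))
   = 100 * (1 - 0.1049)
   = 89.51%


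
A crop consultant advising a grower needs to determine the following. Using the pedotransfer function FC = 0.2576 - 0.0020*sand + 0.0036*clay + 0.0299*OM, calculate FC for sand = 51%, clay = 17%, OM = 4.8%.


FC = 0.2576 - 0.0020*51 + 0.0036*17 + 0.0299*4.8
   = 0.2576 - 0.1020 + 0.0612 + 0.1435
   = 0.3603


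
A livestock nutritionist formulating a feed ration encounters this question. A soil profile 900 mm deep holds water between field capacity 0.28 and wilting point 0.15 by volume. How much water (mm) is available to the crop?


AW = (FC - WP) * D
   = (0.28 - 0.15) * 900
   = 0.13 * 900
   = 117 mm


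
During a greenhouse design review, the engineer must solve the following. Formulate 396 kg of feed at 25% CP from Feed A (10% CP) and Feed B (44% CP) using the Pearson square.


parts_A = CP_b - target = 44 - 25 = 19
parts_B = target - CP_a = 25 - 10 = 15
total_parts = 19 + 15 = 34
Feed A = 396 * 19 / 34 = 221.29 kg
Feed B = 396 * 15 / 34 = 174.71 kg

221.29 kg


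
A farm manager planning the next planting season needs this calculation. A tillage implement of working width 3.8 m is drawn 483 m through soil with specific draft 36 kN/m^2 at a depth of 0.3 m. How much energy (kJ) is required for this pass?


E = k * d * w * L
  = 36 * 0.3 * 3.8 * 483
  = 19822.32 kJ


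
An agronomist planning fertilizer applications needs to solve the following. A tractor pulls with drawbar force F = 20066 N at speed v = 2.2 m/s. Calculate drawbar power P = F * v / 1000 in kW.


P = F * v / 1000
  = 20066 * 2.2 / 1000
  = 44145.20 / 1000
  = 44.15 kW


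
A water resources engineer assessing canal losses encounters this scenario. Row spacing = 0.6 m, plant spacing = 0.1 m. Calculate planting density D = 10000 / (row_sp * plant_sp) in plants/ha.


D = 10000 / (row_sp * plant_sp)
  = 10000 / (0.6 * 0.1)
  = 10000 / 0.0600
  = 166666.67 plants/ha


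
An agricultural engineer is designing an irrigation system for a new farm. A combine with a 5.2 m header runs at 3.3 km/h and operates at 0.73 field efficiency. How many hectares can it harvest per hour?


C = w * v * eta_f / 10
  = 5.2 * 3.3 * 0.73 / 10
  = 12.53 / 10
  = 1.25 ha/h


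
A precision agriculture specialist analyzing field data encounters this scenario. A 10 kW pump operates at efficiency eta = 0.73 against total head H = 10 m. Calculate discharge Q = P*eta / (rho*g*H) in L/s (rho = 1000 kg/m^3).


Q = (P * 1000 * eta) / (rho * g * H)
  = (10 * 1000 * 0.73) / (1000 * 9.81 * 10)
  = 7300 / 98100
  = 0.07441 m^3/s = 74.41 L/s


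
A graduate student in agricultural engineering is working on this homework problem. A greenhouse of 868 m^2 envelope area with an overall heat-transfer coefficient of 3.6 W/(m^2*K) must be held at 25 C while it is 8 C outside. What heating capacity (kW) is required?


dT = 25 - (8) = 17 K
Q = U * A * dT
  = 3.6 * 868 * 17
  = 53121.60 W = 53.12 kW


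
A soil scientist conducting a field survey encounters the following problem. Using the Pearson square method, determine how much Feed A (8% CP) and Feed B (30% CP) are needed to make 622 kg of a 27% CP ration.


parts_A = CP_b - target = 30 - 27 = 3
parts_B = target - CP_a = 27 - 8 = 19
total_parts = 3 + 19 = 22
Feed A = 622 * 3 / 22 = 84.82 kg
Feed B = 622 * 19 / 22 = 537.18 kg

84.82 kg


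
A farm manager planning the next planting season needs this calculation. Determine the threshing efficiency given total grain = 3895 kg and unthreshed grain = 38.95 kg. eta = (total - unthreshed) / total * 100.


eta = (total - unthreshed) / total * 100
    = (3895 - 38.95) / 3895 * 100
    = 3856.05 / 3895 * 100
    = 99%


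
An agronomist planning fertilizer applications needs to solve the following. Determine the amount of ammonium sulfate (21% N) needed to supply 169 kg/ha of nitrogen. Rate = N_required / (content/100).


Rate = N_required / (N_content / 100)
     = 169 / (21 / 100)
     = 169 / 0.21
     = 804.76 kg/ha


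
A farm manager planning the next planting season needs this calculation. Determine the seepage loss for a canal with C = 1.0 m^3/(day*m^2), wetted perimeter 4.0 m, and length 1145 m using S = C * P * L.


S = C * P * L
  = 1.0 * 4.0 * 1145
  = 4580 m^3/day


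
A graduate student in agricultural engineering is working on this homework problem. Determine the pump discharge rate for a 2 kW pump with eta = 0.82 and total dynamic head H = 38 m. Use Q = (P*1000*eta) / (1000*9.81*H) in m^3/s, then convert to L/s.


Q = (P * 1000 * eta) / (rho * g * H)
  = (2 * 1000 * 0.82) / (1000 * 9.81 * 38)
  = 1640 / 372780
  = 0.00440 m^3/s = 4.40 L/s


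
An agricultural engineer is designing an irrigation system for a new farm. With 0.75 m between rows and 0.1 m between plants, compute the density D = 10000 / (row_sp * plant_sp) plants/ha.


D = 10000 / (row_sp * plant_sp)
  = 10000 / (0.75 * 0.1)
  = 10000 / 0.0750
  = 133333.33 plants/ha


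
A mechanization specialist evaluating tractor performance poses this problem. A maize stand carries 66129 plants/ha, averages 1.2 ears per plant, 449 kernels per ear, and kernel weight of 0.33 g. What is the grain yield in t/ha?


Y = density * ears * kernels * kw
  = 66129 * 1.2 * 449 * 0.33 g/ha
  = 11758000.72 g/ha
  = 11758.00 kg/ha = 11.76 t/ha


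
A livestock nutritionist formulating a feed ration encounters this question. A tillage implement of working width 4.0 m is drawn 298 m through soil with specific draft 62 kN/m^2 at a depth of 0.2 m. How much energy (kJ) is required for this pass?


E = k * d * w * L
  = 62 * 0.2 * 4.0 * 298
  = 14780.80 kJ


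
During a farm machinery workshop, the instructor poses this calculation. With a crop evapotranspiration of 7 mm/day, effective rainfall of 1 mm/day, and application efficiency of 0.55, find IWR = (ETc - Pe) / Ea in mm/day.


IWR = (ETc - Pe) / Ea
    = (7 - 1) / 0.55
    = 6 / 0.55
    = 10.91 mm/day


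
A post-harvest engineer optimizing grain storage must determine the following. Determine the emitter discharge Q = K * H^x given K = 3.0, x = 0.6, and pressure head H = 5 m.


Q = K * H^x
  = 3.0 * 5^0.6
  = 3.0 * 2.6265
  = 7.88 L/h


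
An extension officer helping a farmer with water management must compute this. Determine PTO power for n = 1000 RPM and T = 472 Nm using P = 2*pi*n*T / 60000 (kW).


P = 2*pi*n*T / 60000
  = 2*pi * 1000 * 472 / 60000
  = 2965663.46 / 60000
  = 49.43 kW


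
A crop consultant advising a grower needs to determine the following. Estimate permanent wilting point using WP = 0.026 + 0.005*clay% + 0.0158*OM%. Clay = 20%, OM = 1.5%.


WP = 0.026 + 0.005*20 + 0.0158*1.5
   = 0.026 + 0.1000 + 0.0237
   = 0.1497


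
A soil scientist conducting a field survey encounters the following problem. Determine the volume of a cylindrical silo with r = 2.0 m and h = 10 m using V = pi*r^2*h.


V = pi * r^2 * h
  = pi * 2.0^2 * 10
  = pi * 4 * 10
  = 125.66 m^3


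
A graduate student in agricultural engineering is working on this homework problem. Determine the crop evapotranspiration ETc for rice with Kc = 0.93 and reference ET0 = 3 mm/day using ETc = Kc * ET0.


ETc = Kc * ET0
    = 0.93 * 3
    = 2.79 mm/day


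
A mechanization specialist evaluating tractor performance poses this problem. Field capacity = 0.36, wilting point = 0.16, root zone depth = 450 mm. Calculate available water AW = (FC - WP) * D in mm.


AW = (FC - WP) * D
   = (0.36 - 0.16) * 450
   = 0.20 * 450
   = 90 mm


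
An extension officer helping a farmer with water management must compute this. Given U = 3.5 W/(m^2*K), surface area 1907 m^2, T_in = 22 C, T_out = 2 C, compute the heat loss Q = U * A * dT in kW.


dT = 22 - (2) = 20 K
Q = U * A * dT
  = 3.5 * 1907 * 20
  = 133490 W = 133.49 kW


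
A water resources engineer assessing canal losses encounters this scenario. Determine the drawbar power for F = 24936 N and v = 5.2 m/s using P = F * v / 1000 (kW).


P = F * v / 1000
  = 24936 * 5.2 / 1000
  = 129667.20 / 1000
  = 129.67 kW


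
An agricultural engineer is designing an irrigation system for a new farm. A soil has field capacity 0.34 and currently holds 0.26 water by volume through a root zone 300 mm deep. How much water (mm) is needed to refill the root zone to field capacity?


SMD = (FC - theta) * D
    = (0.34 - 0.26) * 300
    = 0.080 * 300
    = 24 mm


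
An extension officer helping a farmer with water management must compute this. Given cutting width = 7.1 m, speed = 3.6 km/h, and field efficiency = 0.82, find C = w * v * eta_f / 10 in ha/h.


C = w * v * eta_f / 10
  = 7.1 * 3.6 * 0.82 / 10
  = 20.96 / 10
  = 2.10 ha/h


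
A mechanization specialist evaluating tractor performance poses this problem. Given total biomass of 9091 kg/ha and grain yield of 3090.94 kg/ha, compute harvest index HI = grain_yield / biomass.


HI = grain_yield / biomass
   = 3090.94 / 9091
   = 0.34


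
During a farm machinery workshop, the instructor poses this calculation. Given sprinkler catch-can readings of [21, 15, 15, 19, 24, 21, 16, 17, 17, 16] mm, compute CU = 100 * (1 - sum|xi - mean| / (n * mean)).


xbar = 181 / 10 = 18.100
sum|xi - xbar| = 25.200
CU = 100 * (1 - 25.200 / (10 * 18.100))
   = 100 * (1 - 0.1392)
   = 86.08%


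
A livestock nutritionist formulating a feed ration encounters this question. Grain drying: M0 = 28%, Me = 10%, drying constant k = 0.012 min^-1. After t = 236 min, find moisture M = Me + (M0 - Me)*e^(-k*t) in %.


M = Me + (M0 - Me) * e^(-k*t)
  = 10 + (28 - 10) * e^(-0.012*236)
  = 10 + 18 * e^(-2.832)
  = 10 + 18 * 0.05889
  = 10 + 1.0601
  = 11.06%


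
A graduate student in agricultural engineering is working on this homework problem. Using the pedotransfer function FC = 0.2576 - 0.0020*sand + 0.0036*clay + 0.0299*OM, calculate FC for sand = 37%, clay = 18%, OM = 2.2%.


FC = 0.2576 - 0.0020*37 + 0.0036*18 + 0.0299*2.2
   = 0.2576 - 0.0740 + 0.0648 + 0.0658
   = 0.3142


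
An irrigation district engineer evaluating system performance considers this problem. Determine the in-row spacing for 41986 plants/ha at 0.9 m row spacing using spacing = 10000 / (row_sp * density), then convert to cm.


spacing = 10000 / (row_sp * density)
        = 10000 / (0.9 * 41986)
        = 10000 / 37787.40
        = 0.26464 m = 26.46 cm


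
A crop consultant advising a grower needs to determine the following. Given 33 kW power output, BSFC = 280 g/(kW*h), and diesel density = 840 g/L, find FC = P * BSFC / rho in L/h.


FC = P * BSFC / rho_fuel
   = 33 * 280 / 840
   = 9240 / 840
   = 11 L/h


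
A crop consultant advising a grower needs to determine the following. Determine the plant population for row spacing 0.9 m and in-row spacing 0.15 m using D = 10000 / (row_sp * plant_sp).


D = 10000 / (row_sp * plant_sp)
  = 10000 / (0.9 * 0.15)
  = 10000 / 0.1350
  = 74074.07 plants/ha


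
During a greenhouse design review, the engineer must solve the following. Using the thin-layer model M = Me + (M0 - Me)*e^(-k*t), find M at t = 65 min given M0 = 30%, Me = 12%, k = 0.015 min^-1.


M = Me + (M0 - Me) * e^(-k*t)
  = 12 + (30 - 12) * e^(-0.015*65)
  = 12 + 18 * e^(-0.975)
  = 12 + 18 * 0.37719
  = 12 + 6.7895
  = 18.79%


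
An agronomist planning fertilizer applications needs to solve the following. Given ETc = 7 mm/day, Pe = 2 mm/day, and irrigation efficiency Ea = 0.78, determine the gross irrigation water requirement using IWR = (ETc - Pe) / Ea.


IWR = (ETc - Pe) / Ea
    = (7 - 2) / 0.78
    = 5 / 0.78
    = 6.41 mm/day


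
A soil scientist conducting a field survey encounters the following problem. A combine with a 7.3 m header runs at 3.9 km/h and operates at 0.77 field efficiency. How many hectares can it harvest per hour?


C = w * v * eta_f / 10
  = 7.3 * 3.9 * 0.77 / 10
  = 21.92 / 10
  = 2.19 ha/h


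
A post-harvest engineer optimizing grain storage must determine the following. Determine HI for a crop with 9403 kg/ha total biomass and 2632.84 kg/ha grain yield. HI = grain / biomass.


HI = grain_yield / biomass
   = 2632.84 / 9403
   = 0.28


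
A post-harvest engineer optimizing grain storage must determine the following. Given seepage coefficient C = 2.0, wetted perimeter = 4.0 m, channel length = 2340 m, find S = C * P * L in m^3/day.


S = C * P * L
  = 2.0 * 4.0 * 2340
  = 18720 m^3/day


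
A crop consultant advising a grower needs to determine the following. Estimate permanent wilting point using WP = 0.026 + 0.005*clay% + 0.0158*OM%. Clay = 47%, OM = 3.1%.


WP = 0.026 + 0.005*47 + 0.0158*3.1
   = 0.026 + 0.2350 + 0.0490
   = 0.3100


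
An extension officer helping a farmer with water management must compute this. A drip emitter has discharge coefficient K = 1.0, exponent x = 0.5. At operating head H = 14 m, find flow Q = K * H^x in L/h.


Q = K * H^x
  = 1.0 * 14^0.5
  = 1.0 * 3.7417
  = 3.74 L/h


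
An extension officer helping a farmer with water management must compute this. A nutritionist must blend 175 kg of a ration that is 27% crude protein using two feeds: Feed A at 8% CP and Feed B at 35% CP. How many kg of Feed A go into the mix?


parts_A = CP_b - target = 35 - 27 = 8
parts_B = target - CP_a = 27 - 8 = 19
total_parts = 8 + 19 = 27
Feed A = 175 * 8 / 27 = 51.85 kg
Feed B = 175 * 19 / 27 = 123.15 kg

51.85 kg


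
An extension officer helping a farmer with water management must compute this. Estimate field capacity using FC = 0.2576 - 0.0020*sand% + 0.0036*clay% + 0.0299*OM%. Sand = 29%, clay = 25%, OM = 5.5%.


FC = 0.2576 - 0.0020*29 + 0.0036*25 + 0.0299*5.5
   = 0.2576 - 0.0580 + 0.0900 + 0.1645
   = 0.4541


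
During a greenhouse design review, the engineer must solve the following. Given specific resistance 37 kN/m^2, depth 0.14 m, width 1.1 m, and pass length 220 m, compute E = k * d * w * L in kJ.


E = k * d * w * L
  = 37 * 0.14 * 1.1 * 220
  = 1253.56 kJ


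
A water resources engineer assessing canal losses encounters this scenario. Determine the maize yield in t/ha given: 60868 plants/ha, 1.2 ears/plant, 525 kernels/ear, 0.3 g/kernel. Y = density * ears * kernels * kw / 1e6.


Y = density * ears * kernels * kw
  = 60868 * 1.2 * 525 * 0.3 g/ha
  = 11504052.00 g/ha
  = 11504.05 kg/ha = 11.50 t/ha


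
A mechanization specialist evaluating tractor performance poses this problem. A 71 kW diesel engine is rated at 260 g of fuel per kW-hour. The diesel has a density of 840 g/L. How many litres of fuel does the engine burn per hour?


FC = P * BSFC / rho_fuel
   = 71 * 260 / 840
   = 18460 / 840
   = 21.98 L/h


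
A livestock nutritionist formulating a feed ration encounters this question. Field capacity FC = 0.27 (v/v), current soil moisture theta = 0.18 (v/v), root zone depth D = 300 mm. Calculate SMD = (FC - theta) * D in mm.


SMD = (FC - theta) * D
    = (0.27 - 0.18) * 300
    = 0.090 * 300
    = 27 mm


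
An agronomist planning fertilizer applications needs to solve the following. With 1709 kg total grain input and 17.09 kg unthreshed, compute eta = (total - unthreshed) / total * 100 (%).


eta = (total - unthreshed) / total * 100
    = (1709 - 17.09) / 1709 * 100
    = 1691.91 / 1709 * 100
    = 99%


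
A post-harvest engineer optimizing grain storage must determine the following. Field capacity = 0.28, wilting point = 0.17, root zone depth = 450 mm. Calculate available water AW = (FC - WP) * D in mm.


AW = (FC - WP) * D
   = (0.28 - 0.17) * 450
   = 0.11 * 450
   = 49.50 mm


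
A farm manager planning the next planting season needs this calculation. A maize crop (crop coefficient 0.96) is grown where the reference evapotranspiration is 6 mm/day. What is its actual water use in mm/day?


ETc = Kc * ET0
    = 0.96 * 6
    = 5.76 mm/day


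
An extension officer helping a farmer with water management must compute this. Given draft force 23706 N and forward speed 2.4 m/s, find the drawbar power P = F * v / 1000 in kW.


P = F * v / 1000
  = 23706 * 2.4 / 1000
  = 56894.40 / 1000
  = 56.89 kW


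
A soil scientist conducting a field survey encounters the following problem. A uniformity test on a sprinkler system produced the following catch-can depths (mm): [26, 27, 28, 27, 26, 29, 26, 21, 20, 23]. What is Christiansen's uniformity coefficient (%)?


xbar = 253 / 10 = 25.300
sum|xi - xbar| = 23.800
CU = 100 * (1 - 23.800 / (10 * 25.300))
   = 100 * (1 - 0.0941)
   = 90.59%


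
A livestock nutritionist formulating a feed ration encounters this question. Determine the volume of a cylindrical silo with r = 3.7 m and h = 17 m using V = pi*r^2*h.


V = pi * r^2 * h
  = pi * 3.7^2 * 17
  = pi * 13.69 * 17
  = 731.14 m^3


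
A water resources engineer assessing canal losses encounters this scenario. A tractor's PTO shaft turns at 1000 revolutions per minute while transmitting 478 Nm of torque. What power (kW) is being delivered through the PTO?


P = 2*pi*n*T / 60000
  = 2*pi * 1000 * 478 / 60000
  = 3003362.58 / 60000
  = 50.06 kW


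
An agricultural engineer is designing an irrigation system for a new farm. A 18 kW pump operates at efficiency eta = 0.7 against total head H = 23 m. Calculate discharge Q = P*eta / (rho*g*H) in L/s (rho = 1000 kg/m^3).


Q = (P * 1000 * eta) / (rho * g * H)
  = (18 * 1000 * 0.7) / (1000 * 9.81 * 23)
  = 12600 / 225630
  = 0.05584 m^3/s = 55.84 L/s


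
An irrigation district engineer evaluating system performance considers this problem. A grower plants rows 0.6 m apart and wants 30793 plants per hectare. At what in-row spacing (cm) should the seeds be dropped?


spacing = 10000 / (row_sp * density)
        = 10000 / (0.6 * 30793)
        = 10000 / 18475.80
        = 0.54125 m = 54.12 cm


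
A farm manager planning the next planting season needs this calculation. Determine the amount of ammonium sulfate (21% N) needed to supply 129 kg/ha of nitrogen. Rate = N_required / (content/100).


Rate = N_required / (N_content / 100)
     = 129 / (21 / 100)
     = 129 / 0.21
     = 614.29 kg/ha


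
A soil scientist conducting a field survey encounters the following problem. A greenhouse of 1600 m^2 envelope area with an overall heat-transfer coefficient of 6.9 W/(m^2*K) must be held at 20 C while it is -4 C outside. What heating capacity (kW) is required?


dT = 20 - (-4) = 24 K
Q = U * A * dT
  = 6.9 * 1600 * 24
  = 264960 W = 264.96 kW


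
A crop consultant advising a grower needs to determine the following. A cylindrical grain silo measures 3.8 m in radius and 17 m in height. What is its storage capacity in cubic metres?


V = pi * r^2 * h
  = pi * 3.8^2 * 17
  = pi * 14.44 * 17
  = 771.20 m^3


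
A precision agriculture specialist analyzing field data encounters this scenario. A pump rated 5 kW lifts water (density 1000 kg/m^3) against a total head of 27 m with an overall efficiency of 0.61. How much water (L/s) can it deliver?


Q = (P * 1000 * eta) / (rho * g * H)
  = (5 * 1000 * 0.61) / (1000 * 9.81 * 27)
  = 3050 / 264870
  = 0.01152 m^3/s = 11.52 L/s


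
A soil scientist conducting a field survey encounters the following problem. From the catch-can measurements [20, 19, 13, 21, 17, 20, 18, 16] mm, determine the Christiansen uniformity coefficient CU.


xbar = 144 / 8 = 18
sum|xi - xbar| = 16
CU = 100 * (1 - 16 / (8 * 18))
   = 100 * (1 - 0.1111)
   = 88.89%


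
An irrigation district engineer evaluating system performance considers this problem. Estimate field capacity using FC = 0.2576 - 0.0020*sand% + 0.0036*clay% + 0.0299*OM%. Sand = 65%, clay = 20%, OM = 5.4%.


FC = 0.2576 - 0.0020*65 + 0.0036*20 + 0.0299*5.4
   = 0.2576 - 0.1300 + 0.0720 + 0.1615
   = 0.3611


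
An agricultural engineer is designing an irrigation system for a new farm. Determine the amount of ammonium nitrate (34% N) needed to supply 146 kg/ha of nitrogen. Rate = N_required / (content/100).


Rate = N_required / (N_content / 100)
     = 146 / (34 / 100)
     = 146 / 0.34
     = 429.41 kg/ha


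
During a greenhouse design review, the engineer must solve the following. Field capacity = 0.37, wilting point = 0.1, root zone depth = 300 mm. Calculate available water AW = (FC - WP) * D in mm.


AW = (FC - WP) * D
   = (0.37 - 0.1) * 300
   = 0.27 * 300
   = 81 mm


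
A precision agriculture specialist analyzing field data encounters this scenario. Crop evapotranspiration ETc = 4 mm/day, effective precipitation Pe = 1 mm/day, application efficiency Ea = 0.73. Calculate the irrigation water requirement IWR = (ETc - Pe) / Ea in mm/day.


IWR = (ETc - Pe) / Ea
    = (4 - 1) / 0.73
    = 3 / 0.73
    = 4.11 mm/day


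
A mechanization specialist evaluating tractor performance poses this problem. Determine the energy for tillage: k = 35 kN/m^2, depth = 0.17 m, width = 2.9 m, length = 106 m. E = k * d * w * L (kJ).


E = k * d * w * L
  = 35 * 0.17 * 2.9 * 106
  = 1829.03 kJ


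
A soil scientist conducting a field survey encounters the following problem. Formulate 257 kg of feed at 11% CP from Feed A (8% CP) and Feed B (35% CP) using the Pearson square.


parts_A = CP_b - target = 35 - 11 = 24
parts_B = target - CP_a = 11 - 8 = 3
total_parts = 24 + 3 = 27
Feed A = 257 * 24 / 27 = 228.44 kg
Feed B = 257 * 3 / 27 = 28.56 kg

228.44 kg


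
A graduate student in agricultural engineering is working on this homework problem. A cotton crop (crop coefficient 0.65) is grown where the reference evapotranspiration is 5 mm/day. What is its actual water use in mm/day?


ETc = Kc * ET0
    = 0.65 * 5
    = 3.25 mm/day


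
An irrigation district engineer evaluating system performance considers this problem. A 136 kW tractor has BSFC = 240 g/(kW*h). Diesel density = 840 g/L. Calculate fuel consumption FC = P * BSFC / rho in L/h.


FC = P * BSFC / rho_fuel
   = 136 * 240 / 840
   = 32640 / 840
   = 38.86 L/h


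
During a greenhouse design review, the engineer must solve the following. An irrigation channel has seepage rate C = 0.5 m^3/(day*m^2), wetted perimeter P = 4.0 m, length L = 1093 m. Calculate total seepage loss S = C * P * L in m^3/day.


S = C * P * L
  = 0.5 * 4.0 * 1093
  = 2186 m^3/day


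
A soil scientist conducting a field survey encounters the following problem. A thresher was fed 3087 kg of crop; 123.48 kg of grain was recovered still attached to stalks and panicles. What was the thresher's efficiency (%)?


eta = (total - unthreshed) / total * 100
    = (3087 - 123.48) / 3087 * 100
    = 2963.52 / 3087 * 100
    = 96%


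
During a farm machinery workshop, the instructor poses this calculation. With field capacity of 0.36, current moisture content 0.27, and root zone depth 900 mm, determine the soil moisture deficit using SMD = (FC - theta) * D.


SMD = (FC - theta) * D
    = (0.36 - 0.27) * 900
    = 0.090 * 900
    = 81 mm


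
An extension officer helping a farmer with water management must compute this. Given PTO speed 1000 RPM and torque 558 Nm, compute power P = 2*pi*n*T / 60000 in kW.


P = 2*pi*n*T / 60000
  = 2*pi * 1000 * 558 / 60000
  = 3506017.40 / 60000
  = 58.43 kW


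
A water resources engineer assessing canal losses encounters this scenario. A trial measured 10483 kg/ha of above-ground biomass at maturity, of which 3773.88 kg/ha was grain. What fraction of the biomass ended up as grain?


HI = grain_yield / biomass
   = 3773.88 / 10483
   = 0.36


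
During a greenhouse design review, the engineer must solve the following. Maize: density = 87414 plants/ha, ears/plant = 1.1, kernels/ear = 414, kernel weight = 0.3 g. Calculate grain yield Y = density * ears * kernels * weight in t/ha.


Y = density * ears * kernels * kw
  = 87414 * 1.1 * 414 * 0.3 g/ha
  = 11942500.68 g/ha
  = 11942.50 kg/ha = 11.94 t/ha


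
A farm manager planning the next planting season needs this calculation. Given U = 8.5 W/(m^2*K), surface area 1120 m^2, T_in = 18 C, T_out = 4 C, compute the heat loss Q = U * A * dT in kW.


dT = 18 - (4) = 14 K
Q = U * A * dT
  = 8.5 * 1120 * 14
  = 133280 W = 133.28 kW


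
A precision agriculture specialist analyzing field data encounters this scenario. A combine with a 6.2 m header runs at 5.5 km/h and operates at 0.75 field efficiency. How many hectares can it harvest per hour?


C = w * v * eta_f / 10
  = 6.2 * 5.5 * 0.75 / 10
  = 25.58 / 10
  = 2.56 ha/h


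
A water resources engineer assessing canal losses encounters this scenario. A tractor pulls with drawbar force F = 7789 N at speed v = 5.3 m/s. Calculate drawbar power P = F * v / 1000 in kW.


P = F * v / 1000
  = 7789 * 5.3 / 1000
  = 41281.70 / 1000
  = 41.28 kW


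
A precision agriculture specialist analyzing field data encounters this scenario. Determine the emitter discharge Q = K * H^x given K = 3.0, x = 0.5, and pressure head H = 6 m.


Q = K * H^x
  = 3.0 * 6^0.5
  = 3.0 * 2.4495
  = 7.35 L/h


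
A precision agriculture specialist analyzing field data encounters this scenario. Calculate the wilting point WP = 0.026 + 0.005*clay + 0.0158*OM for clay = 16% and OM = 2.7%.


WP = 0.026 + 0.005*16 + 0.0158*2.7
   = 0.026 + 0.0800 + 0.0427
   = 0.1487


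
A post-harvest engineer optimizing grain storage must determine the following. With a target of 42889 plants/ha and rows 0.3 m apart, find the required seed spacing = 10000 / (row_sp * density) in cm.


spacing = 10000 / (row_sp * density)
        = 10000 / (0.3 * 42889)
        = 10000 / 12866.70
        = 0.77720 m = 77.72 cm


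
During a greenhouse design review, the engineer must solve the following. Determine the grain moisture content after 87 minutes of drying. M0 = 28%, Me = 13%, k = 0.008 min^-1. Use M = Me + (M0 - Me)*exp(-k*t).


M = Me + (M0 - Me) * e^(-k*t)
  = 13 + (28 - 13) * e^(-0.008*87)
  = 13 + 15 * e^(-0.696)
  = 13 + 15 * 0.49858
  = 13 + 7.4786
  = 20.48%


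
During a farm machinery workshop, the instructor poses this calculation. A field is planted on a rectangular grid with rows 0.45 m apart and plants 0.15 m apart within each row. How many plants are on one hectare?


D = 10000 / (row_sp * plant_sp)
  = 10000 / (0.45 * 0.15)
  = 10000 / 0.0675
  = 148148.15 plants/ha


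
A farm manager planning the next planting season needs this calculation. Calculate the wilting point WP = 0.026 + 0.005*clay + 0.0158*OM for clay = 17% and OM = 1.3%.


WP = 0.026 + 0.005*17 + 0.0158*1.3
   = 0.026 + 0.0850 + 0.0205
   = 0.1315


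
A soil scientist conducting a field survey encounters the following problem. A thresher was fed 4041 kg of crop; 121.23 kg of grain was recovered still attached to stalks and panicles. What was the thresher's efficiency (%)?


eta = (total - unthreshed) / total * 100
    = (4041 - 121.23) / 4041 * 100
    = 3919.77 / 4041 * 100
    = 97%


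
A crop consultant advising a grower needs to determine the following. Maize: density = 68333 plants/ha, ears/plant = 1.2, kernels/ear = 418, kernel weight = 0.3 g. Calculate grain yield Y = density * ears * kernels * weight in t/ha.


Y = density * ears * kernels * kw
  = 68333 * 1.2 * 418 * 0.3 g/ha
  = 10282749.84 g/ha
  = 10282.75 kg/ha = 10.28 t/ha


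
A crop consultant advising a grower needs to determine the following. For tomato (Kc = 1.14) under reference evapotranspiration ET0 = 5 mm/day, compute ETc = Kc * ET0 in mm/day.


ETc = Kc * ET0
    = 1.14 * 5
    = 5.70 mm/day


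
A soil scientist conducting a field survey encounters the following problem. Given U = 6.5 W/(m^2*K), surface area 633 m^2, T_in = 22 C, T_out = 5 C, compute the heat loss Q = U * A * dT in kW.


dT = 22 - (5) = 17 K
Q = U * A * dT
  = 6.5 * 633 * 17
  = 69946.50 W = 69.95 kW


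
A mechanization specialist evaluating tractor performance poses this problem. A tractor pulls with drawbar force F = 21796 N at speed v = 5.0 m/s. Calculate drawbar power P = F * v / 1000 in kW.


P = F * v / 1000
  = 21796 * 5.0 / 1000
  = 108980 / 1000
  = 108.98 kW


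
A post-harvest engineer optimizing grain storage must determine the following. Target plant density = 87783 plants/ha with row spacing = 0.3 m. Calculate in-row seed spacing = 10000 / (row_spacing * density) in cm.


spacing = 10000 / (row_sp * density)
        = 10000 / (0.3 * 87783)
        = 10000 / 26334.90
        = 0.37972 m = 37.97 cm


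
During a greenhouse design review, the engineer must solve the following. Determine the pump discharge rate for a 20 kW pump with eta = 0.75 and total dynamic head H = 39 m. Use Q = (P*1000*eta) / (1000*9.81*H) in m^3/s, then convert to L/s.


Q = (P * 1000 * eta) / (rho * g * H)
  = (20 * 1000 * 0.75) / (1000 * 9.81 * 39)
  = 15000 / 382590
  = 0.03921 m^3/s = 39.21 L/s


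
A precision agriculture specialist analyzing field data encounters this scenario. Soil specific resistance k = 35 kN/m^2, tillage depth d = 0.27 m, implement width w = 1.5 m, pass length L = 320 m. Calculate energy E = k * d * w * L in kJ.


E = k * d * w * L
  = 35 * 0.27 * 1.5 * 320
  = 4536 kJ


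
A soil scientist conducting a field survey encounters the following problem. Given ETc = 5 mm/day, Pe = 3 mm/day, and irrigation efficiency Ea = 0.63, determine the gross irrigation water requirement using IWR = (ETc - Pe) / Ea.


IWR = (ETc - Pe) / Ea
    = (5 - 3) / 0.63
    = 2 / 0.63
    = 3.17 mm/day


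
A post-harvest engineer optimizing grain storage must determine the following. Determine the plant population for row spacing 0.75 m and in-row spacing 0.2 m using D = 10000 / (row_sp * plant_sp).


D = 10000 / (row_sp * plant_sp)
  = 10000 / (0.75 * 0.2)
  = 10000 / 0.1500
  = 66666.67 plants/ha


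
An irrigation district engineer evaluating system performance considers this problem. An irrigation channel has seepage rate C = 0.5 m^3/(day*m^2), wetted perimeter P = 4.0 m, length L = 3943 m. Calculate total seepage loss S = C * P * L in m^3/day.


S = C * P * L
  = 0.5 * 4.0 * 3943
  = 7886 m^3/day


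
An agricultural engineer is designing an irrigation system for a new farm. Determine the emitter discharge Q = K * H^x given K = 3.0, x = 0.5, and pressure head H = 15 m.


Q = K * H^x
  = 3.0 * 15^0.5
  = 3.0 * 3.8730
  = 11.62 L/h


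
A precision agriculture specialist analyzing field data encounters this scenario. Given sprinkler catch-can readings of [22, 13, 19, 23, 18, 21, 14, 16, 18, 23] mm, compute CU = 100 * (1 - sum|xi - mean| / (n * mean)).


xbar = 187 / 10 = 18.700
sum|xi - xbar| = 29
CU = 100 * (1 - 29 / (10 * 18.700))
   = 100 * (1 - 0.1551)
   = 84.49%


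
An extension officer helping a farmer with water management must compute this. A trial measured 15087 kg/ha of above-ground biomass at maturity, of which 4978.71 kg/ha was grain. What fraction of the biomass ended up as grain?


HI = grain_yield / biomass
   = 4978.71 / 15087
   = 0.33


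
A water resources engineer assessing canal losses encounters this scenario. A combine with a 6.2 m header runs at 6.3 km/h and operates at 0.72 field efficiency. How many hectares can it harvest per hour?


C = w * v * eta_f / 10
  = 6.2 * 6.3 * 0.72 / 10
  = 28.12 / 10
  = 2.81 ha/h


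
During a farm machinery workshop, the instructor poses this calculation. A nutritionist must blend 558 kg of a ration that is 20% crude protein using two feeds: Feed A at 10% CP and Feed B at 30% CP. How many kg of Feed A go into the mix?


parts_A = CP_b - target = 30 - 20 = 10
parts_B = target - CP_a = 20 - 10 = 10
total_parts = 10 + 10 = 20
Feed A = 558 * 10 / 20 = 279 kg
Feed B = 558 * 10 / 20 = 279 kg


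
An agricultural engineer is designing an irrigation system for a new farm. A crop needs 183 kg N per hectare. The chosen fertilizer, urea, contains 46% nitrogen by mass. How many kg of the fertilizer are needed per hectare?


Rate = N_required / (N_content / 100)
     = 183 / (46 / 100)
     = 183 / 0.46
     = 397.83 kg/ha


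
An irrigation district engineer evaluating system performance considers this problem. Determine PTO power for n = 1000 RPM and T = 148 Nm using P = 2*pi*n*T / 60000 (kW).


P = 2*pi*n*T / 60000
  = 2*pi * 1000 * 148 / 60000
  = 929911.43 / 60000
  = 15.50 kW


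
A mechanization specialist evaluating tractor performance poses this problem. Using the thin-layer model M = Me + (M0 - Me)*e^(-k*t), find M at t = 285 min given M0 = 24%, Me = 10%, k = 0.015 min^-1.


M = Me + (M0 - Me) * e^(-k*t)
  = 10 + (24 - 10) * e^(-0.015*285)
  = 10 + 14 * e^(-4.275)
  = 10 + 14 * 0.01391
  = 10 + 0.1948
  = 10.19%


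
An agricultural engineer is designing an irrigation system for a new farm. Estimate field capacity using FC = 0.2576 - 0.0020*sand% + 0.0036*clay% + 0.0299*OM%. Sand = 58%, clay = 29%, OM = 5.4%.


FC = 0.2576 - 0.0020*58 + 0.0036*29 + 0.0299*5.4
   = 0.2576 - 0.1160 + 0.1044 + 0.1615
   = 0.4075


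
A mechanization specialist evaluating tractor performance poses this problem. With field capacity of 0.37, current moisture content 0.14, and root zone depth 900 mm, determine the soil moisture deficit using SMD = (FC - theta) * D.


SMD = (FC - theta) * D
    = (0.37 - 0.14) * 900
    = 0.230 * 900
    = 207 mm


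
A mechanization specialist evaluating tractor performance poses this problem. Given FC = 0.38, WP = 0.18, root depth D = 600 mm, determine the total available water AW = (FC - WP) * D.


AW = (FC - WP) * D
   = (0.38 - 0.18) * 600
   = 0.20 * 600
   = 120 mm


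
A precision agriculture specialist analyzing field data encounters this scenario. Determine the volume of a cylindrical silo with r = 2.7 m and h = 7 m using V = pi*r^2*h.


V = pi * r^2 * h
  = pi * 2.7^2 * 7
  = pi * 7.29 * 7
  = 160.32 m^3


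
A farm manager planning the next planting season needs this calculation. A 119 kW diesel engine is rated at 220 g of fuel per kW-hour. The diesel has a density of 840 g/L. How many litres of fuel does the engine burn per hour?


FC = P * BSFC / rho_fuel
   = 119 * 220 / 840
   = 26180 / 840
   = 31.17 L/h


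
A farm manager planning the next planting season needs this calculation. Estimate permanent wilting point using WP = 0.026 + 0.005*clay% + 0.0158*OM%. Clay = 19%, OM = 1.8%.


WP = 0.026 + 0.005*19 + 0.0158*1.8
   = 0.026 + 0.0950 + 0.0284
   = 0.1494


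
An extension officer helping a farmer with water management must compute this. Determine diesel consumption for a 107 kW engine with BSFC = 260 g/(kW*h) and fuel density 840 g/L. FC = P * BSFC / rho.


FC = P * BSFC / rho_fuel
   = 107 * 260 / 840
   = 27820 / 840
   = 33.12 L/h


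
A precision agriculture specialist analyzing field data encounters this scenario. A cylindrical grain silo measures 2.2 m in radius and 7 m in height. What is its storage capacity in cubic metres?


V = pi * r^2 * h
  = pi * 2.2^2 * 7
  = pi * 4.84 * 7
  = 106.44 m^3


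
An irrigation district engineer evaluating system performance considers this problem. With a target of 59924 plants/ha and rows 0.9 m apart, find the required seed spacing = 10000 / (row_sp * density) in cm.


spacing = 10000 / (row_sp * density)
        = 10000 / (0.9 * 59924)
        = 10000 / 53931.60
        = 0.18542 m = 18.54 cm


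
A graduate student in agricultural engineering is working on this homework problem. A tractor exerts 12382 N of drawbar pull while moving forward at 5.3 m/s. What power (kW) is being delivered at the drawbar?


P = F * v / 1000
  = 12382 * 5.3 / 1000
  = 65624.60 / 1000
  = 65.62 kW


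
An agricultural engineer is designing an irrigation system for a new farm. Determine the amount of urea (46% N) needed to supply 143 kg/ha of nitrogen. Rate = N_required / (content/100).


Rate = N_required / (N_content / 100)
     = 143 / (46 / 100)
     = 143 / 0.46
     = 310.87 kg/ha


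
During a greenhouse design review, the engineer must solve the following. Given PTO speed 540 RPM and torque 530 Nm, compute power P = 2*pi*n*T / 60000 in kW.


P = 2*pi*n*T / 60000
  = 2*pi * 540 * 530 / 60000
  = 1798247.63 / 60000
  = 29.97 kW


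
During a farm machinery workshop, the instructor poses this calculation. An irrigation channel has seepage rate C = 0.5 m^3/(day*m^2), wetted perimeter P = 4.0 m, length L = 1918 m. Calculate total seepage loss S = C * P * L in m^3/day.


S = C * P * L
  = 0.5 * 4.0 * 1918
  = 3836 m^3/day


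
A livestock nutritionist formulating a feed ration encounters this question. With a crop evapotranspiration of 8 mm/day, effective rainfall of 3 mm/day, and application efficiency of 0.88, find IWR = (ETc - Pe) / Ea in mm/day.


IWR = (ETc - Pe) / Ea
    = (8 - 3) / 0.88
    = 5 / 0.88
    = 5.68 mm/day
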